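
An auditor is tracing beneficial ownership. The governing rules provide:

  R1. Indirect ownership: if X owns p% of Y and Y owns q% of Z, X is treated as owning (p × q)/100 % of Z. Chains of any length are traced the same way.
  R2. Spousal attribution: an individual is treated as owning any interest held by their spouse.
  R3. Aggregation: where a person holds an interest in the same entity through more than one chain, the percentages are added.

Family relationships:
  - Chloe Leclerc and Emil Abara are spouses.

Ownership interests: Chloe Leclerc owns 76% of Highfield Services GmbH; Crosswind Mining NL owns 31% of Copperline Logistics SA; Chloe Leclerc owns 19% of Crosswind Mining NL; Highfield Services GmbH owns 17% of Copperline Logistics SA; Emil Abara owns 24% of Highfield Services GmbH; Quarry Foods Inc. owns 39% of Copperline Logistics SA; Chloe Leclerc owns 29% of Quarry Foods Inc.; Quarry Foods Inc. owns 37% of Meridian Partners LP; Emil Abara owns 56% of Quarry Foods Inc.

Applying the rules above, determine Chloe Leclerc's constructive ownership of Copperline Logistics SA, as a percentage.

56.04%

By spousal attribution (R2), Chloe Leclerc is treated as also owning Emil Abara's interest in Highfield Services GmbH, giving 76% + 24% = 100%.
By spousal attribution (R2), Chloe Leclerc is treated as also owning Emil Abara's interest in Quarry Foods Inc, giving 29% + 56% = 85%.
Chain via Highfield Services GmbH (R1): 100% × 17% = 17% of Copperline Logistics SA.
Chain via Crosswind Mining NL (R1): 19% × 31% = 5.89% of Copperline Logistics SA.
Chain via Quarry Foods Inc. (R1): 85% × 39% = 33.15% of Copperline Logistics SA.
Aggregating (R3): 17% + 5.89% + 33.15% = 56.04%.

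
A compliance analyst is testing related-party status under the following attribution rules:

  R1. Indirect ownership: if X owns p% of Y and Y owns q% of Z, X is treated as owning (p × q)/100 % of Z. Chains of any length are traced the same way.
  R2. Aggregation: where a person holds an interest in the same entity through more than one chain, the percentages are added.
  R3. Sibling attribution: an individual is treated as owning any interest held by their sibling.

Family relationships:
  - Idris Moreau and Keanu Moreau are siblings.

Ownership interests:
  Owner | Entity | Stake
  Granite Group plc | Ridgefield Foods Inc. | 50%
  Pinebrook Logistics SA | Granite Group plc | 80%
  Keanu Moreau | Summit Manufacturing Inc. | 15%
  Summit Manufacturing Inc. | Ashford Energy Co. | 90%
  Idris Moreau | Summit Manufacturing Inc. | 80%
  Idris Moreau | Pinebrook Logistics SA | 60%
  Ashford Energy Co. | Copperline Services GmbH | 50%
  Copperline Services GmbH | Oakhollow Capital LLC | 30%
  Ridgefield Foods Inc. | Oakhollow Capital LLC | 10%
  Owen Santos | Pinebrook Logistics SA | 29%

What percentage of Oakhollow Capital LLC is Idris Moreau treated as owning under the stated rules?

15.225%

By sibling attribution (R3), Idris Moreau is treated as also owning Keanu Moreau's interest in Summit Manufacturing Inc, giving 80% + 15% = 95%.
Chain via Pinebrook Logistics SA → Granite Group plc → Ridgefield Foods Inc. (R1): 60% × 80% × 50% × 10% = 2.4% of Oakhollow Capital LLC.
Chain via Summit Manufacturing Inc. → Ashford Energy Co. → Copperline Services GmbH (R1): 95% × 90% × 50% × 30% = 12.825% of Oakhollow Capital LLC.
Aggregating (R2): 2.4% + 12.825% = 15.225%.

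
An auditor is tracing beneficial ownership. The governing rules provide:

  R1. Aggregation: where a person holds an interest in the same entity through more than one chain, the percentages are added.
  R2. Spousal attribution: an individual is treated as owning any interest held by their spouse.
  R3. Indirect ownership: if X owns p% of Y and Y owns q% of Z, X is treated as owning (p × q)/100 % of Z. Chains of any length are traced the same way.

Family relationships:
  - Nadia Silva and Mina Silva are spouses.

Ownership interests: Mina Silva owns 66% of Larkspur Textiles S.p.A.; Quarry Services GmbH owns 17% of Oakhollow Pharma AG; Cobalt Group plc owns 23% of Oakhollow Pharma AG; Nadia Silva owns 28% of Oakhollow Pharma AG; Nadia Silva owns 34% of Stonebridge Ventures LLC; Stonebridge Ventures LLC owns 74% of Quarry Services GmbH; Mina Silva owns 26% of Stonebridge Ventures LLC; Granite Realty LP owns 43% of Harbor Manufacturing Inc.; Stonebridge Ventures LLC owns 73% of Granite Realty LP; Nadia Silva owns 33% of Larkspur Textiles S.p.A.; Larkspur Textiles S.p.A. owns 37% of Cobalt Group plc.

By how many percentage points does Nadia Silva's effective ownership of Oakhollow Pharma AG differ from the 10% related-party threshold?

33.9729

By spousal attribution (R2), Nadia Silva is treated as also owning Mina Silva's interest in Larkspur Textiles S.p.A, giving 33% + 66% = 99%.
By spousal attribution (R2), Nadia Silva is treated as also owning Mina Silva's interest in Stonebridge Ventures LLC, giving 34% + 26% = 60%.
Chain via Larkspur Textiles S.p.A. → Cobalt Group plc (R3): 99% × 37% × 23% = 8.4249% of Oakhollow Pharma AG.
Chain via Stonebridge Ventures LLC → Quarry Services GmbH (R3): 60% × 74% × 17% = 7.548% of Oakhollow Pharma AG.
Direct interest in Oakhollow Pharma AG: 28%.
Aggregating (R1): 8.4249% + 7.548% + 28% = 43.9729%.
43.9729% exceeds the 10% threshold by 33.9729 percentage points.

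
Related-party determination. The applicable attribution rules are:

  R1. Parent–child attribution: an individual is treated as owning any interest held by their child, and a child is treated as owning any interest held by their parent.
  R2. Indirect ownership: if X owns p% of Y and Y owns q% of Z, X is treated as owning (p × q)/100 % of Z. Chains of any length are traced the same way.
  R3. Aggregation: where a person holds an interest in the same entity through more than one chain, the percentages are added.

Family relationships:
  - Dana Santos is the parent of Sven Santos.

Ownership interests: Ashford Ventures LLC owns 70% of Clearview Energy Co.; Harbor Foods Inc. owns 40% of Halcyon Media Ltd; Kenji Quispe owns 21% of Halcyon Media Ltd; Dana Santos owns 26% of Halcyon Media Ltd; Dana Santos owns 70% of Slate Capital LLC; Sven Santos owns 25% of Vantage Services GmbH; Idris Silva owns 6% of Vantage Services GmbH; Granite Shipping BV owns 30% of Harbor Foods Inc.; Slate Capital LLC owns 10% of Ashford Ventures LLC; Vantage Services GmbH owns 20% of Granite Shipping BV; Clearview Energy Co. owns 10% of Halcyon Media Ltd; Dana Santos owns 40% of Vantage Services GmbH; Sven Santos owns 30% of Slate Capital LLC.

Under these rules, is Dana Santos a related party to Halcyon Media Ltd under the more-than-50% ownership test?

No

By parent–child attribution (R1), Dana Santos is treated as also owning Sven Santos's interest in Vantage Services GmbH, giving 40% + 25% = 65%.
By parent–child attribution (R1), Dana Santos is treated as also owning Sven Santos's interest in Slate Capital LLC, giving 70% + 30% = 100%.
Chain via Vantage Services GmbH → Granite Shipping BV → Harbor Foods Inc. (R2): 65% × 20% × 30% × 40% = 1.56% of Halcyon Media Ltd.
Chain via Slate Capital LLC → Ashford Ventures LLC → Clearview Energy Co. (R2): 100% × 10% × 70% × 10% = 0.7% of Halcyon Media Ltd.
Direct interest in Halcyon Media Ltd: 26%.
Aggregating (R3): 1.56% + 0.7% + 26% = 28.26%.
28.26% does not exceed the 50% threshold, so Dana is not a related party to Halcyon Media Ltd.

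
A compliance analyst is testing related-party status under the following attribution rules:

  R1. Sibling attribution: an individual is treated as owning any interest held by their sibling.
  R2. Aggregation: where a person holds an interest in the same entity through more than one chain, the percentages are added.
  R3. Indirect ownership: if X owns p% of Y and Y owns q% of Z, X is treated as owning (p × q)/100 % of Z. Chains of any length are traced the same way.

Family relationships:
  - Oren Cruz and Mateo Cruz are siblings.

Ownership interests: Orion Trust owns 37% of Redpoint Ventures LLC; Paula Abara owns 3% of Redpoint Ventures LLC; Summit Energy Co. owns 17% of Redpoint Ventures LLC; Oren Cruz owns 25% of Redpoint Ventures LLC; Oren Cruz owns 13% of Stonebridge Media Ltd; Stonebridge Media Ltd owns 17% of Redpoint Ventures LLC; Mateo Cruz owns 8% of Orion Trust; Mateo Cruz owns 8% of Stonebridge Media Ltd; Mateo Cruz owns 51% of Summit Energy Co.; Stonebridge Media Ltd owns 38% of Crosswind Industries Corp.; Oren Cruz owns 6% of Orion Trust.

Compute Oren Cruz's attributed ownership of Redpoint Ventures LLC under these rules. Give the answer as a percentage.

42.42%

By sibling attribution (R1), Oren Cruz is treated as also owning Mateo Cruz's interest in Stonebridge Media Ltd, giving 13% + 8% = 21%.
By sibling attribution (R1), Oren Cruz is treated as also owning Mateo Cruz's interest in Orion Trust, giving 6% + 8% = 14%.
By sibling attribution (R1), Oren Cruz is treated as owning Mateo Cruz's 51% interest in Summit Energy Co.
Chain via Stonebridge Media Ltd (R3): 21% × 17% = 3.57% of Redpoint Ventures LLC.
Chain via Orion Trust (R3): 14% × 37% = 5.18% of Redpoint Ventures LLC.
Direct interest in Redpoint Ventures LLC: 25%.
Chain via Summit Energy Co. (R3): 51% × 17% = 8.67% of Redpoint Ventures LLC.
Aggregating (R2): 3.57% + 5.18% + 25% + 8.67% = 42.42%.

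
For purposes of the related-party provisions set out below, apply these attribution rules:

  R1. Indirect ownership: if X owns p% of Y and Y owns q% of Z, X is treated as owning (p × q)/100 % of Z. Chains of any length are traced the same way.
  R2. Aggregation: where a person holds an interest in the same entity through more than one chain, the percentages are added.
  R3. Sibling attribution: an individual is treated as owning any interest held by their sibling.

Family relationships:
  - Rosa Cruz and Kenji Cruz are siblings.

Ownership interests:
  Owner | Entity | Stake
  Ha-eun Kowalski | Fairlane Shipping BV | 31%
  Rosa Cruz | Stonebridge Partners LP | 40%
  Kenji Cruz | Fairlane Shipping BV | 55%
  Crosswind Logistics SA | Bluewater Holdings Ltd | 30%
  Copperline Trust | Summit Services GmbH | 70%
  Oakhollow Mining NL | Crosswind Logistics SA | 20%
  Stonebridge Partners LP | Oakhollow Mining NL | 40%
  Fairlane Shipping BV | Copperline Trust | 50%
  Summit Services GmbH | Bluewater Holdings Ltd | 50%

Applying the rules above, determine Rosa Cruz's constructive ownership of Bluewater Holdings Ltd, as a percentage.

10.585%

By sibling attribution (R3), Rosa Cruz is treated as owning Kenji Cruz's 55% interest in Fairlane Shipping BV.
Chain via Stonebridge Partners LP → Oakhollow Mining NL → Crosswind Logistics SA (R1): 40% × 40% × 20% × 30% = 0.96% of Bluewater Holdings Ltd.
Chain via Fairlane Shipping BV → Copperline Trust → Summit Services GmbH (R1): 55% × 50% × 70% × 50% = 9.625% of Bluewater Holdings Ltd.
Aggregating (R2): 0.96% + 9.625% = 10.585%.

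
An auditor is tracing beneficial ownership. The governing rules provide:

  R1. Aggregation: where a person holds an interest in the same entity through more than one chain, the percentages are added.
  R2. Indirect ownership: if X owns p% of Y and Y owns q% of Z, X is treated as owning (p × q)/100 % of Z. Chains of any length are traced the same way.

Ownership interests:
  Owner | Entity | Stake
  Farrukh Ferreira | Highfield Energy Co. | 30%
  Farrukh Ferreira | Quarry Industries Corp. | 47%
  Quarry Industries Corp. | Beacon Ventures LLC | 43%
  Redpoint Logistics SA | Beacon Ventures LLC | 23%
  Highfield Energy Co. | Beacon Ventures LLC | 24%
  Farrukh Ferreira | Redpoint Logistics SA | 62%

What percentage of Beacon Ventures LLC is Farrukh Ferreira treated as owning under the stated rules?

41.67%

Chain via Quarry Industries Corp. (R2): 47% × 43% = 20.21% of Beacon Ventures LLC.
Chain via Redpoint Logistics SA (R2): 62% × 23% = 14.26% of Beacon Ventures LLC.
Chain via Highfield Energy Co. (R2): 30% × 24% = 7.2% of Beacon Ventures LLC.
Aggregating (R1): 20.21% + 14.26% + 7.2% = 41.67%.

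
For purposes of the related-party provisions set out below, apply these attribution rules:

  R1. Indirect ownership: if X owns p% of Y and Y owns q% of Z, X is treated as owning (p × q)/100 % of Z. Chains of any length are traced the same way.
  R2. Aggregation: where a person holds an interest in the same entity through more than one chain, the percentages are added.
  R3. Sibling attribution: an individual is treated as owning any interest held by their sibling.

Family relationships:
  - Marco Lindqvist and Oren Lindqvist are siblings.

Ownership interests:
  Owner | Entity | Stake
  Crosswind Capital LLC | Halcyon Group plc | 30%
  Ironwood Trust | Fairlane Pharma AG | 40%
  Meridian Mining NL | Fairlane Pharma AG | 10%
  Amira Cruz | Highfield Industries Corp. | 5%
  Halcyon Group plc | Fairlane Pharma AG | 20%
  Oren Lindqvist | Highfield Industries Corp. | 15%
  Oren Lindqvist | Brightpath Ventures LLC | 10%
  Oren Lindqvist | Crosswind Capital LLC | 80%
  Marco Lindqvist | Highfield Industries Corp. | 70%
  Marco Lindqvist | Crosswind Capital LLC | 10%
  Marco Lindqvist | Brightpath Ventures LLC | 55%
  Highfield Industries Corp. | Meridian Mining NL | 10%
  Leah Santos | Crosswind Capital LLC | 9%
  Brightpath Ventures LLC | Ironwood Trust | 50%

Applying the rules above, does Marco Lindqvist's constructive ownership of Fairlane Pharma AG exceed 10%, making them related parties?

By sibling attribution (R3), Marco Lindqvist is treated as also owning Oren Lindqvist's interest in Highfield Industries Corp, giving 70% + 15% = 85%.
By sibling attribution (R3), Marco Lindqvist is treated as also owning Oren Lindqvist's interest in Crosswind Capital LLC, giving 10% + 80% = 90%.
By sibling attribution (R3), Marco Lindqvist is treated as also owning Oren Lindqvist's interest in Brightpath Ventures LLC, giving 55% + 10% = 65%.
Chain via Highfield Industries Corp. → Meridian Mining NL (R1): 85% × 10% × 10% = 0.85% of Fairlane Pharma AG.
Chain via Crosswind Capital LLC → Halcyon Group plc (R1): 90% × 30% × 20% = 5.4% of Fairlane Pharma AG.
Chain via Brightpath Ventures LLC → Ironwood Trust (R1): 65% × 50% × 40% = 13% of Fairlane Pharma AG.
Aggregating (R2): 0.85% + 5.4% + 13% = 19.25%.
19.25% exceeds the 10% threshold, so Marco is a related party to Fairlane Pharma AG.

Yes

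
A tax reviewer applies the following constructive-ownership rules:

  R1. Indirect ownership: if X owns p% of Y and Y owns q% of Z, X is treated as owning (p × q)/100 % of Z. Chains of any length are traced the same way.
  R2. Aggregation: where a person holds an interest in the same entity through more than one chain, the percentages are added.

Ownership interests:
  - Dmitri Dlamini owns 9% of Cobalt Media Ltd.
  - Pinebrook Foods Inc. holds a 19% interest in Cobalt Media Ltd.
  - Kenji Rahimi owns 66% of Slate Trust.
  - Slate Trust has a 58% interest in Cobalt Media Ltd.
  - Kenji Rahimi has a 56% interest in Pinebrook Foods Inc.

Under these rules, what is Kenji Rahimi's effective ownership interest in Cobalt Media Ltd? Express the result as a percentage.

48.92%

Chain via Pinebrook Foods Inc. (R1): 56% × 19% = 10.64% of Cobalt Media Ltd.
Chain via Slate Trust (R1): 66% × 58% = 38.28% of Cobalt Media Ltd.
Aggregating (R2): 10.64% + 38.28% = 48.92%.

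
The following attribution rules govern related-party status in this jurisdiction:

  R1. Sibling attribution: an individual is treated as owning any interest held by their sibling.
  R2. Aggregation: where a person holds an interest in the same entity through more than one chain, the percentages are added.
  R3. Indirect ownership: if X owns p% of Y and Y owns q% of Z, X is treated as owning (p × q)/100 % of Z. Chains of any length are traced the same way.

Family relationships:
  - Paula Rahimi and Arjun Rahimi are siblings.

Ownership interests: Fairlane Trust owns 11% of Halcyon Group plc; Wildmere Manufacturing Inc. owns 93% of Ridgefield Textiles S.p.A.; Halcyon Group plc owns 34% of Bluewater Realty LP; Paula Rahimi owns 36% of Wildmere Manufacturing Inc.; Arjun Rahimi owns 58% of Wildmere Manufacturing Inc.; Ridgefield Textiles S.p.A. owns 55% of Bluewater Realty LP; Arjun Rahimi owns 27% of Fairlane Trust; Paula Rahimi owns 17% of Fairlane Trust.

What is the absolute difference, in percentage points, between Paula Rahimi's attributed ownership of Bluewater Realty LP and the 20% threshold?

29.7266

By sibling attribution (R1), Paula Rahimi is treated as also owning Arjun Rahimi's interest in Wildmere Manufacturing Inc, giving 36% + 58% = 94%.
By sibling attribution (R1), Paula Rahimi is treated as also owning Arjun Rahimi's interest in Fairlane Trust, giving 17% + 27% = 44%.
Chain via Wildmere Manufacturing Inc. → Ridgefield Textiles S.p.A. (R3): 94% × 93% × 55% = 48.081% of Bluewater Realty LP.
Chain via Fairlane Trust → Halcyon Group plc (R3): 44% × 11% × 34% = 1.6456% of Bluewater Realty LP.
Aggregating (R2): 48.081% + 1.6456% = 49.7266%.
49.7266% exceeds the 20% threshold by 29.7266 percentage points.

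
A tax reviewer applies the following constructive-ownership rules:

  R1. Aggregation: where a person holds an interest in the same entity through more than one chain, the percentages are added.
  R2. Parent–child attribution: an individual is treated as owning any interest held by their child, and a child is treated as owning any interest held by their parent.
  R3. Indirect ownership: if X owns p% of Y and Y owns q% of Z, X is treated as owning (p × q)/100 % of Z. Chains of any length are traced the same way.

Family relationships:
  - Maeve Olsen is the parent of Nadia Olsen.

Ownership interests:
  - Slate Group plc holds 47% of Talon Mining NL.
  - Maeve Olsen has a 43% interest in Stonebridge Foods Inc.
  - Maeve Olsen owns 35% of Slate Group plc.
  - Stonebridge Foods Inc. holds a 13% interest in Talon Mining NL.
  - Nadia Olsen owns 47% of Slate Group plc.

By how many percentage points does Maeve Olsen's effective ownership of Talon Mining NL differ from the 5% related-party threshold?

By parent–child attribution (R2), Maeve Olsen is treated as also owning Nadia Olsen's interest in Slate Group plc, giving 35% + 47% = 82%.
Chain via Stonebridge Foods Inc. (R3): 43% × 13% = 5.59% of Talon Mining NL.
Chain via Slate Group plc (R3): 82% × 47% = 38.54% of Talon Mining NL.
Aggregating (R1): 5.59% + 38.54% = 44.13%.
44.13% exceeds the 5% threshold by 39.13 percentage points.

39.13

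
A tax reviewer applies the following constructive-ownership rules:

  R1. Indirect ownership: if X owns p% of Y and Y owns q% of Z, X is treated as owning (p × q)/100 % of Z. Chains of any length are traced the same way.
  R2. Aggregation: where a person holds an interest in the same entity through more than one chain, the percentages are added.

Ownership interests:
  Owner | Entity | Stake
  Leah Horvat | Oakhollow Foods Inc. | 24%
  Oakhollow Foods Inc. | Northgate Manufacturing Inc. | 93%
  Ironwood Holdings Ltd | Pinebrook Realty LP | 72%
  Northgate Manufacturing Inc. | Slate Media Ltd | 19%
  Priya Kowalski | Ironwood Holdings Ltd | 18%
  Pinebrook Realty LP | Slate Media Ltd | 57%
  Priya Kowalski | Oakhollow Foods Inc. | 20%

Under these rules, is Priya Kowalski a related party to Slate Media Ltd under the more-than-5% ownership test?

Chain via Ironwood Holdings Ltd → Pinebrook Realty LP (R1): 18% × 72% × 57% = 7.3872% of Slate Media Ltd.
Chain via Oakhollow Foods Inc. → Northgate Manufacturing Inc. (R1): 20% × 93% × 19% = 3.534% of Slate Media Ltd.
Aggregating (R2): 7.3872% + 3.534% = 10.9212%.
10.9212% exceeds the 5% threshold, so Priya is a related party to Slate Media Ltd.

Yes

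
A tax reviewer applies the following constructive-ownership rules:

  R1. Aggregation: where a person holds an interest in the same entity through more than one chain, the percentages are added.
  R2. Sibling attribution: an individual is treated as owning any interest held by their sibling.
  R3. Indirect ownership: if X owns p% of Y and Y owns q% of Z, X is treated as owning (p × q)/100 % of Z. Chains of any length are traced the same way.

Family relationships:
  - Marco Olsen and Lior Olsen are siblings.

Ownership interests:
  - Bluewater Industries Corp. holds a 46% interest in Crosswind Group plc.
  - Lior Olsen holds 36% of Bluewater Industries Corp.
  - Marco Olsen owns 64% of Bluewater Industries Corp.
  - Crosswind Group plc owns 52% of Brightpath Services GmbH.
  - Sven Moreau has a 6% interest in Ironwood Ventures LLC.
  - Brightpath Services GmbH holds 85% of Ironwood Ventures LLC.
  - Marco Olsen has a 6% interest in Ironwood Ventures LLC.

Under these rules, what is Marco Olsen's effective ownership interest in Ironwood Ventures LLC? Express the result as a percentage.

26.332%

By sibling attribution (R2), Marco Olsen is treated as also owning Lior Olsen's interest in Bluewater Industries Corp, giving 64% + 36% = 100%.
Chain via Bluewater Industries Corp. → Crosswind Group plc → Brightpath Services GmbH (R3): 100% × 46% × 52% × 85% = 20.332% of Ironwood Ventures LLC.
Direct interest in Ironwood Ventures LLC: 6%.
Aggregating (R1): 20.332% + 6% = 26.332%.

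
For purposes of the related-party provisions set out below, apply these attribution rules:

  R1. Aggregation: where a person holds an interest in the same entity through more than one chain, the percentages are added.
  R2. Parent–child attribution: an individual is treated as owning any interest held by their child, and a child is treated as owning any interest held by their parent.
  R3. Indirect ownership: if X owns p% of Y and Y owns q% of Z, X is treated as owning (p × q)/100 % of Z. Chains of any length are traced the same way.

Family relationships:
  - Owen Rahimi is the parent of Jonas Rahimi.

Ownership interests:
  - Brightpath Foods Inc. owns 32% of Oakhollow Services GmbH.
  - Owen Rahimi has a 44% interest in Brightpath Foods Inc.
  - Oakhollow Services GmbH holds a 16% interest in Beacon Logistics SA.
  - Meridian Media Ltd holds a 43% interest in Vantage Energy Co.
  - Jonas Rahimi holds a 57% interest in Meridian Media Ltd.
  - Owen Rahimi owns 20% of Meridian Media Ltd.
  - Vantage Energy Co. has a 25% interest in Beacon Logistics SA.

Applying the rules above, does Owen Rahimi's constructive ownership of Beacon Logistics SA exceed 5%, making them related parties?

By parent–child attribution (R2), Owen Rahimi is treated as also owning Jonas Rahimi's interest in Meridian Media Ltd, giving 20% + 57% = 77%.
Chain via Meridian Media Ltd → Vantage Energy Co. (R3): 77% × 43% × 25% = 8.2775% of Beacon Logistics SA.
Chain via Brightpath Foods Inc. → Oakhollow Services GmbH (R3): 44% × 32% × 16% = 2.2528% of Beacon Logistics SA.
Aggregating (R1): 8.2775% + 2.2528% = 10.5303%.
10.5303% exceeds the 5% threshold, so Owen is a related party to Beacon Logistics SA.

Yes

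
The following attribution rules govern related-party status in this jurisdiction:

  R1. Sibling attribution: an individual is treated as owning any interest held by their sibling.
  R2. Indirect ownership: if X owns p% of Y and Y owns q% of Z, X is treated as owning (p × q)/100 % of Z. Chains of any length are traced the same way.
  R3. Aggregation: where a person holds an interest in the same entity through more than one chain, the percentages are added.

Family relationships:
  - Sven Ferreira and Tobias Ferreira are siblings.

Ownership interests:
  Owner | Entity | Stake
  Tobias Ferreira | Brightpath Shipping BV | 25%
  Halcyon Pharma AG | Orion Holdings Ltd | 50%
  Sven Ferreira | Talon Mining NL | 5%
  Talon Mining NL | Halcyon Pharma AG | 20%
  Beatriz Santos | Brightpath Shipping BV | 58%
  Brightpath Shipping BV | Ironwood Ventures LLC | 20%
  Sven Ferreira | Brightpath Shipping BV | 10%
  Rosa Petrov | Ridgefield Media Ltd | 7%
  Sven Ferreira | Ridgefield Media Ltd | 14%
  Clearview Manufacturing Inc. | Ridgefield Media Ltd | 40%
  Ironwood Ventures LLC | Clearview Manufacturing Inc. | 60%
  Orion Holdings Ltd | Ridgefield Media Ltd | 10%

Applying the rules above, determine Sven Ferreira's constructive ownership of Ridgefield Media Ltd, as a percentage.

By sibling attribution (R1), Sven Ferreira is treated as also owning Tobias Ferreira's interest in Brightpath Shipping BV, giving 10% + 25% = 35%.
Chain via Talon Mining NL → Halcyon Pharma AG → Orion Holdings Ltd (R2): 5% × 20% × 50% × 10% = 0.05% of Ridgefield Media Ltd.
Chain via Brightpath Shipping BV → Ironwood Ventures LLC → Clearview Manufacturing Inc. (R2): 35% × 20% × 60% × 40% = 1.68% of Ridgefield Media Ltd.
Direct interest in Ridgefield Media Ltd: 14%.
Aggregating (R3): 0.05% + 1.68% + 14% = 15.73%.

15.73%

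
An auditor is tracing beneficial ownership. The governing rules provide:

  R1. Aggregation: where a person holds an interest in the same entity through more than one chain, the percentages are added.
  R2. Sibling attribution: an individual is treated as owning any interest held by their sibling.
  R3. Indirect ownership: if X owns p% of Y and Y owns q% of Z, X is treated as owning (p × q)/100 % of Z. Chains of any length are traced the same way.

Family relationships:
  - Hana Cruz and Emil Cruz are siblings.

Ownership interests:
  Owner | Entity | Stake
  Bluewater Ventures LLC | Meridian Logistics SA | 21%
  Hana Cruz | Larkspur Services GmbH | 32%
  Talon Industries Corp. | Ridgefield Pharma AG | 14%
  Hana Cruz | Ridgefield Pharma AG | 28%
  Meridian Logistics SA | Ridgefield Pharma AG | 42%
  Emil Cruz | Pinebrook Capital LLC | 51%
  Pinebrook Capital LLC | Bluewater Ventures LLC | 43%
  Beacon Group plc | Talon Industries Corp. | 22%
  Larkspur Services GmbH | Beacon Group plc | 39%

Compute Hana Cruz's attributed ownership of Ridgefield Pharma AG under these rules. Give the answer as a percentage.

By sibling attribution (R2), Hana Cruz is treated as owning Emil Cruz's 51% interest in Pinebrook Capital LLC.
Chain via Larkspur Services GmbH → Beacon Group plc → Talon Industries Corp. (R3): 32% × 39% × 22% × 14% = 0.384384% of Ridgefield Pharma AG.
Direct interest in Ridgefield Pharma AG: 28%.
Chain via Pinebrook Capital LLC → Bluewater Ventures LLC → Meridian Logistics SA (R3): 51% × 43% × 21% × 42% = 1.934226% of Ridgefield Pharma AG.
Aggregating (R1): 0.384384% + 28% + 1.934226% = 30.31861%.

30.31861%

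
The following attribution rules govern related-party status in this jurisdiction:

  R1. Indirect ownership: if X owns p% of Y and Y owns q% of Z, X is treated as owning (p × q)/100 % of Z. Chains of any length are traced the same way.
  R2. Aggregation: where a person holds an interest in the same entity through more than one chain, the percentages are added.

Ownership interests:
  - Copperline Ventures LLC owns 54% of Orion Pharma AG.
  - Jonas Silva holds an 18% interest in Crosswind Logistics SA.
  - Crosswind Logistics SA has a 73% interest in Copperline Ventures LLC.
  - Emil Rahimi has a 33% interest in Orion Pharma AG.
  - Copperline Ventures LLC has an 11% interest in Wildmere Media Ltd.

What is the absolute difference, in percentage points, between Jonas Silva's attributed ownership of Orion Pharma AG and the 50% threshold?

Chain via Crosswind Logistics SA → Copperline Ventures LLC (R1): 18% × 73% × 54% = 7.0956% of Orion Pharma AG.
7.0956% falls short of the 50% threshold by 42.9044 percentage points.

42.9044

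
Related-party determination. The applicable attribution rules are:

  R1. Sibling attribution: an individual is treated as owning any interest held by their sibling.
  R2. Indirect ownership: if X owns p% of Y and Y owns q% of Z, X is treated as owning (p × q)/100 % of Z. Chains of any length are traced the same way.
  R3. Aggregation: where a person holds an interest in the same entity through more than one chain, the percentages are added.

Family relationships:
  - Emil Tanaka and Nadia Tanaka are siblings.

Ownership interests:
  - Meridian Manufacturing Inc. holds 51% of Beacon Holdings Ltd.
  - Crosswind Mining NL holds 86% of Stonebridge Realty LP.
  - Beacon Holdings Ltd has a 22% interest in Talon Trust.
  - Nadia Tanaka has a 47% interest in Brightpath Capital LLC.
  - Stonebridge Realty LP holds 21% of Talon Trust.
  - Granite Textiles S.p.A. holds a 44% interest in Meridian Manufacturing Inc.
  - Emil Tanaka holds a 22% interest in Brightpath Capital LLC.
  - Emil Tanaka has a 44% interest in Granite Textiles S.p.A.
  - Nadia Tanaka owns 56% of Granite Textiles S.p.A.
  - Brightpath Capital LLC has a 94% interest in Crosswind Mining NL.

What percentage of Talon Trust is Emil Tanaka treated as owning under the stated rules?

16.650516%

By sibling attribution (R1), Emil Tanaka is treated as also owning Nadia Tanaka's interest in Brightpath Capital LLC, giving 22% + 47% = 69%.
By sibling attribution (R1), Emil Tanaka is treated as also owning Nadia Tanaka's interest in Granite Textiles S.p.A, giving 44% + 56% = 100%.
Chain via Brightpath Capital LLC → Crosswind Mining NL → Stonebridge Realty LP (R2): 69% × 94% × 86% × 21% = 11.713716% of Talon Trust.
Chain via Granite Textiles S.p.A. → Meridian Manufacturing Inc. → Beacon Holdings Ltd (R2): 100% × 44% × 51% × 22% = 4.9368% of Talon Trust.
Aggregating (R3): 11.713716% + 4.9368% = 16.650516%.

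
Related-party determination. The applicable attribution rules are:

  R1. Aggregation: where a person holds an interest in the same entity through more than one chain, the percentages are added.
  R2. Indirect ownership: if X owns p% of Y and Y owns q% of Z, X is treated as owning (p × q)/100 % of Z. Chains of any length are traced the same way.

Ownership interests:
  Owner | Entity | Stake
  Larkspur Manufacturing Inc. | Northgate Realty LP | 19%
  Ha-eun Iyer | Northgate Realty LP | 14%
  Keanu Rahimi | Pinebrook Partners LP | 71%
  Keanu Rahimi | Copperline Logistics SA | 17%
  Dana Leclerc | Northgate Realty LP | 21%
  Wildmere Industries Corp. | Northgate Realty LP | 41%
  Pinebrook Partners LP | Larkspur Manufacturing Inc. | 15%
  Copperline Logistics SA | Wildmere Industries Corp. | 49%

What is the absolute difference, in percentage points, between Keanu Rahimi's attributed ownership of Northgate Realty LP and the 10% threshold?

4.5612

Chain via Pinebrook Partners LP → Larkspur Manufacturing Inc. (R2): 71% × 15% × 19% = 2.0235% of Northgate Realty LP.
Chain via Copperline Logistics SA → Wildmere Industries Corp. (R2): 17% × 49% × 41% = 3.4153% of Northgate Realty LP.
Aggregating (R1): 2.0235% + 3.4153% = 5.4388%.
5.4388% falls short of the 10% threshold by 4.5612 percentage points.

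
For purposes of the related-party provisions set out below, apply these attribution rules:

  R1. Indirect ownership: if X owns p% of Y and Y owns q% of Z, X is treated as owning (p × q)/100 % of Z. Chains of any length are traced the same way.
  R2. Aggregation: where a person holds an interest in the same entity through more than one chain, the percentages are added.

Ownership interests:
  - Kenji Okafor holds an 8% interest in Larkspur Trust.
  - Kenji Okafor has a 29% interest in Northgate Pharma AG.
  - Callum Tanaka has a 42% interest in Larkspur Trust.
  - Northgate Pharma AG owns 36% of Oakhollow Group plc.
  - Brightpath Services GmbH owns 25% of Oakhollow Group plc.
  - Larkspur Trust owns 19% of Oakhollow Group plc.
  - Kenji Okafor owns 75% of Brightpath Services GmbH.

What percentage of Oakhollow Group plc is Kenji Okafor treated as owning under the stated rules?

30.71%

Chain via Larkspur Trust (R1): 8% × 19% = 1.52% of Oakhollow Group plc.
Chain via Northgate Pharma AG (R1): 29% × 36% = 10.44% of Oakhollow Group plc.
Chain via Brightpath Services GmbH (R1): 75% × 25% = 18.75% of Oakhollow Group plc.
Aggregating (R2): 1.52% + 10.44% + 18.75% = 30.71%.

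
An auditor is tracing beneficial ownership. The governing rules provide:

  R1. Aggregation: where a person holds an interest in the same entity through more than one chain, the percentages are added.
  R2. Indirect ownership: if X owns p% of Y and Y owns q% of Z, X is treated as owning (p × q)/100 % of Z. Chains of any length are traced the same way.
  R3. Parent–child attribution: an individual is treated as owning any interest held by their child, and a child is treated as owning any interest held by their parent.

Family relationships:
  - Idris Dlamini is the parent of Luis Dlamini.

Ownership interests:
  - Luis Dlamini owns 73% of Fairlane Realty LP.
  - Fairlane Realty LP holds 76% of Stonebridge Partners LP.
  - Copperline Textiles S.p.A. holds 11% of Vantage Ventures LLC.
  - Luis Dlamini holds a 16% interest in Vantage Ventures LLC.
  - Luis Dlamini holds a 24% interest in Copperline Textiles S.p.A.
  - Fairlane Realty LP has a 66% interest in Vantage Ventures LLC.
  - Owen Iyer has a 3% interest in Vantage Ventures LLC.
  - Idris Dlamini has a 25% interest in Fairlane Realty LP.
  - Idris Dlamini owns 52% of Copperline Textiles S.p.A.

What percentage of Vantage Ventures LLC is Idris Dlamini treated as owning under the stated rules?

89.04%

By parent–child attribution (R3), Idris Dlamini is treated as also owning Luis Dlamini's interest in Copperline Textiles S.p.A, giving 52% + 24% = 76%.
By parent–child attribution (R3), Idris Dlamini is treated as also owning Luis Dlamini's interest in Fairlane Realty LP, giving 25% + 73% = 98%.
By parent–child attribution (R3), Idris Dlamini is treated as owning Luis Dlamini's 16% interest in Vantage Ventures LLC.
Chain via Copperline Textiles S.p.A. (R2): 76% × 11% = 8.36% of Vantage Ventures LLC.
Chain via Fairlane Realty LP (R2): 98% × 66% = 64.68% of Vantage Ventures LLC.
Direct interest in Vantage Ventures LLC: 16%.
Aggregating (R1): 8.36% + 64.68% + 16% = 89.04%.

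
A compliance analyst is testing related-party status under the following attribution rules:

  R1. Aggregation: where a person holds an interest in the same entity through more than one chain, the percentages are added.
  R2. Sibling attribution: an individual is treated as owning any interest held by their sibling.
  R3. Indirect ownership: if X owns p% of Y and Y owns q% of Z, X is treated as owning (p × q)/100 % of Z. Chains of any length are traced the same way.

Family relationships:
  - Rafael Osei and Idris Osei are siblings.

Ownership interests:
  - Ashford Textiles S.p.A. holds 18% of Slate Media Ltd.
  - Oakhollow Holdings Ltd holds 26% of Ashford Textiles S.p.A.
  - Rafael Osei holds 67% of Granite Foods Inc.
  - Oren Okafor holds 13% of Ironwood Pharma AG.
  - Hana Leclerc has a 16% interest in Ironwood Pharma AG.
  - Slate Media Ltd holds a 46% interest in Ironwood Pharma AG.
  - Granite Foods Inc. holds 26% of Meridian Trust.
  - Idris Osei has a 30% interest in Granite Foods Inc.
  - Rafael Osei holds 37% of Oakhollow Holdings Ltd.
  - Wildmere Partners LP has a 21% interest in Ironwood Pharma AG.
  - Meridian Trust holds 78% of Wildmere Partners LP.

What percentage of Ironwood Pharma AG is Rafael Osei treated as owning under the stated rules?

By sibling attribution (R2), Rafael Osei is treated as also owning Idris Osei's interest in Granite Foods Inc, giving 67% + 30% = 97%.
Chain via Oakhollow Holdings Ltd → Ashford Textiles S.p.A. → Slate Media Ltd (R3): 37% × 26% × 18% × 46% = 0.796536% of Ironwood Pharma AG.
Chain via Granite Foods Inc. → Meridian Trust → Wildmere Partners LP (R3): 97% × 26% × 78% × 21% = 4.131036% of Ironwood Pharma AG.
Aggregating (R1): 0.796536% + 4.131036% = 4.927572%.

4.927572%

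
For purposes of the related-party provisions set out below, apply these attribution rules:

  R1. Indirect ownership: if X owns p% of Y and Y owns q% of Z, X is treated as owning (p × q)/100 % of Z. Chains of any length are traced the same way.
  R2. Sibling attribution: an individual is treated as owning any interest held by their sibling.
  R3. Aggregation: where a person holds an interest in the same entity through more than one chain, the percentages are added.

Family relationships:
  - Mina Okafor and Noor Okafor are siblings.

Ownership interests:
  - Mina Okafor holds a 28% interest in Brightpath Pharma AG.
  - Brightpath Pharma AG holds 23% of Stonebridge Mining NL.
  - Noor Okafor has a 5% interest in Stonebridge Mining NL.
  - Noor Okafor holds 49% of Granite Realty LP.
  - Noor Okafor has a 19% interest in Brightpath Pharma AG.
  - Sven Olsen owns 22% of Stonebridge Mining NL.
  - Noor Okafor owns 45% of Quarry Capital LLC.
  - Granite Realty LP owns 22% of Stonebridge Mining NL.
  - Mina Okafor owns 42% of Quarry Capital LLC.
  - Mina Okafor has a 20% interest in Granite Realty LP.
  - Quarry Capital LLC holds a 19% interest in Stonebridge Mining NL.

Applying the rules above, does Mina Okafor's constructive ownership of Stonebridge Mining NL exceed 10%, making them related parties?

Yes

By sibling attribution (R2), Mina Okafor is treated as also owning Noor Okafor's interest in Brightpath Pharma AG, giving 28% + 19% = 47%.
By sibling attribution (R2), Mina Okafor is treated as also owning Noor Okafor's interest in Granite Realty LP, giving 20% + 49% = 69%.
By sibling attribution (R2), Mina Okafor is treated as also owning Noor Okafor's interest in Quarry Capital LLC, giving 42% + 45% = 87%.
By sibling attribution (R2), Mina Okafor is treated as owning Noor Okafor's 5% interest in Stonebridge Mining NL.
Chain via Brightpath Pharma AG (R1): 47% × 23% = 10.81% of Stonebridge Mining NL.
Chain via Granite Realty LP (R1): 69% × 22% = 15.18% of Stonebridge Mining NL.
Chain via Quarry Capital LLC (R1): 87% × 19% = 16.53% of Stonebridge Mining NL.
Direct interest in Stonebridge Mining NL: 5%.
Aggregating (R3): 10.81% + 15.18% + 16.53% + 5% = 47.52%.
47.52% exceeds the 10% threshold, so Mina is a related party to Stonebridge Mining NL.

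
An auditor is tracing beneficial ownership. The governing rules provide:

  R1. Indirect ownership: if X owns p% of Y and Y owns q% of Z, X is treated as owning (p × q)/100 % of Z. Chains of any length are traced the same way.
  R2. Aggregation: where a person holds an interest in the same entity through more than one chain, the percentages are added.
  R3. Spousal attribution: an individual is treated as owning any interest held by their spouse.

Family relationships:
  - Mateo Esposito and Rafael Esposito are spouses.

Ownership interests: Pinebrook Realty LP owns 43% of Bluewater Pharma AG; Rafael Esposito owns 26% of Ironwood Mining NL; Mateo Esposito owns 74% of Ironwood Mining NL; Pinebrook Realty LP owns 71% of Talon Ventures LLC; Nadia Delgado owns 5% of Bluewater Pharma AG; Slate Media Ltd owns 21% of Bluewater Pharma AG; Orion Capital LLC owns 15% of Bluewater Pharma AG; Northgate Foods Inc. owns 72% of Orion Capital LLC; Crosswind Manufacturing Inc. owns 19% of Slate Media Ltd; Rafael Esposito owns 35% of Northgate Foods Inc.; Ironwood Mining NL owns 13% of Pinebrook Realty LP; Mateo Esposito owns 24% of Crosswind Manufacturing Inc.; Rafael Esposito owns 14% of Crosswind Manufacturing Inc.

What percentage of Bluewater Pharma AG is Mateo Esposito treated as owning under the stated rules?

10.8862%

By spousal attribution (R3), Mateo Esposito is treated as also owning Rafael Esposito's interest in Ironwood Mining NL, giving 74% + 26% = 100%.
By spousal attribution (R3), Mateo Esposito is treated as also owning Rafael Esposito's interest in Crosswind Manufacturing Inc, giving 24% + 14% = 38%.
By spousal attribution (R3), Mateo Esposito is treated as owning Rafael Esposito's 35% interest in Northgate Foods Inc.
Chain via Ironwood Mining NL → Pinebrook Realty LP (R1): 100% × 13% × 43% = 5.59% of Bluewater Pharma AG.
Chain via Crosswind Manufacturing Inc. → Slate Media Ltd (R1): 38% × 19% × 21% = 1.5162% of Bluewater Pharma AG.
Chain via Northgate Foods Inc. → Orion Capital LLC (R1): 35% × 72% × 15% = 3.78% of Bluewater Pharma AG.
Aggregating (R2): 5.59% + 1.5162% + 3.78% = 10.8862%.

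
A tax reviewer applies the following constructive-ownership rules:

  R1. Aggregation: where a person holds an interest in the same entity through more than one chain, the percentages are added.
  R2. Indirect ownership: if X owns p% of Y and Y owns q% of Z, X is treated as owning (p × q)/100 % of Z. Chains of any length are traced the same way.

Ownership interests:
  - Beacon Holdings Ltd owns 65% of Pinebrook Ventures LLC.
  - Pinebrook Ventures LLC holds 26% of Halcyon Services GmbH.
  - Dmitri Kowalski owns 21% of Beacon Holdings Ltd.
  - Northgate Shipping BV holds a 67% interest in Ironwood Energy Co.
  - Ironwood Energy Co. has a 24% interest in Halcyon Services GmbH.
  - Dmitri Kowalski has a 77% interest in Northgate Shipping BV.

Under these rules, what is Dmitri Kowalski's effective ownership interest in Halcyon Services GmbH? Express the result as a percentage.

Chain via Beacon Holdings Ltd → Pinebrook Ventures LLC (R2): 21% × 65% × 26% = 3.549% of Halcyon Services GmbH.
Chain via Northgate Shipping BV → Ironwood Energy Co. (R2): 77% × 67% × 24% = 12.3816% of Halcyon Services GmbH.
Aggregating (R1): 3.549% + 12.3816% = 15.9306%.

15.9306%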